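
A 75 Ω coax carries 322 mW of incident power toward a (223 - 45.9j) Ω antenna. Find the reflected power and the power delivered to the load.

P_reflected ≈ 85 mW; P_delivered ≈ 237 mW

|Γ| = |(148 − j45.9)/(298 − j45.9)| = 0.514
|Γ|² = 0.264
P_refl = |Γ|²·P_inc = 85 mW, P_del = (1 − |Γ|²)·P_inc = 237 mW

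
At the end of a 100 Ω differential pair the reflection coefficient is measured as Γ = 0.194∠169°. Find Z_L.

Z_L = Z_0·(1 + Γ)/(1 − Γ) = 100·(0.81 + j0.037)/(1.19 − j0.037)

Z_L ≈ 67.8 + j5.22 Ω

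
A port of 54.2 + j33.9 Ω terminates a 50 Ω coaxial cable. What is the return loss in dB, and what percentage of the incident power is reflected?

Γ = (4.2 + j33.9)/(104.2 + j33.9), |Γ| = 0.312
RL = −20·log₁₀(0.312) = 10.1 dB
P_refl/P_inc = |Γ|² = 0.0972

RL ≈ 10.1 dB; 9.72% of incident power reflected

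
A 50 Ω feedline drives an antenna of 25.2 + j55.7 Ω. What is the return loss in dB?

Γ = (-24.8 + j55.7)/(75.2 + j55.7), |Γ| = 0.652
RL = −20·log₁₀|Γ| = −20·log₁₀(0.652)

RL ≈ 3.72 dB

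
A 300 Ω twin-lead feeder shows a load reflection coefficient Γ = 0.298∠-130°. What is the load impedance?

Z_L = Z_0·(1 + Γ)/(1 − Γ) = 300·(0.808 − j0.228)/(1.19 + j0.228)

Z_L ≈ 186 − j93.1 Ω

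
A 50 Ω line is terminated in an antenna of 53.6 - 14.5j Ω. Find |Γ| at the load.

|Γ| ≈ 0.143

Γ = (Z_L − Z_0)/(Z_L + Z_0) = (3.6 − j14.5)/(103.6 − j14.5)
|Γ| = 14.9/105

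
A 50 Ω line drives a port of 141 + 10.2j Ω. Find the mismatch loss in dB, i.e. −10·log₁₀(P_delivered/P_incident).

Γ = (91 + j10.2)/(191 + j10.2), |Γ| = 0.479
|Γ|² = 0.229, so P_del/P_inc = 1 − |Γ|² = 0.771
ML = −10·log₁₀(1 − |Γ|²)

mismatch loss ≈ 1.13 dB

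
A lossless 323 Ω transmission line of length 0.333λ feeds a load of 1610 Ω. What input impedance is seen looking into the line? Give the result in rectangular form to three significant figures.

Z_in ≈ 85.1 + j176 Ω

βl = 2π × 0.333 = 120°
tan(βl) = tan(120°) = -1.74
Z_in = Z_0·(Z_L + jZ_0·tanβl)/(Z_0 + jZ_L·tanβl)
     = 323·(1610 − j562)/(323 − j2800)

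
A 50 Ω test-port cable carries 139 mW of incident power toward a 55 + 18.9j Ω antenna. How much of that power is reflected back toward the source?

|Γ| = |(5 + j18.9)/(105 + j18.9)| = 0.183
|Γ|² = 0.0336
P_refl = |Γ|²·P_inc = 4.67 mW, P_del = (1 − |Γ|²)·P_inc = 134 mW

P_reflected ≈ 4.67 mW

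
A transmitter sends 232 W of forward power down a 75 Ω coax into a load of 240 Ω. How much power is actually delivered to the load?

Γ = (240 − 75)/(240 + 75) = 0.524
|Γ|² = 0.274
P_refl = |Γ|²·P_inc = 63.7 W, P_del = (1 − |Γ|²)·P_inc = 168 W

P_delivered ≈ 168 W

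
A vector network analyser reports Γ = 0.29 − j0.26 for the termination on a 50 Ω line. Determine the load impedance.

Z_L = Z_0·(1 + Γ)/(1 − Γ) = 50·(1.29 − j0.26)/(0.71 + j0.26)

Z_L ≈ 74.2 − j45.5 Ω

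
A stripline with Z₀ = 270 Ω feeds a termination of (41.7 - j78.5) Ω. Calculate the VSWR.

VSWR ≈ 7.03

Γ = (Z_L − Z_0)/(Z_L + Z_0) = (-228.3 − j78.5)/(311.7 − j78.5)
|Γ| = 241/321 = 0.751
VSWR = (1 + |Γ|)/(1 − |Γ|) = 1.75/0.249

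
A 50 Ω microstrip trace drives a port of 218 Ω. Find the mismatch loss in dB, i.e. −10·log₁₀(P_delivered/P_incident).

Γ = (218 − 50)/(218 + 50) = 0.627
|Γ|² = 0.393, so P_del/P_inc = 1 − |Γ|² = 0.607
ML = −10·log₁₀(1 − |Γ|²)

mismatch loss ≈ 2.17 dB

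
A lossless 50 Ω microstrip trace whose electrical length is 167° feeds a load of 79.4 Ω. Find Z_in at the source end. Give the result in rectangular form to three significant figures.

tan(βl) = tan(167°) = -0.231
Z_in = Z_0·(Z_L + jZ_0·tanβl)/(Z_0 + jZ_L·tanβl)
     = 50·(79.4 − j11.5)/(50 − j18.3)

Z_in ≈ 73.7 + j15.5 Ω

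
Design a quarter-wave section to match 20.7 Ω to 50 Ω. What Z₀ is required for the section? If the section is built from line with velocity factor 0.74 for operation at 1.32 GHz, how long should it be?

Z_qwt ≈ 32.2 Ω; length ≈ 4.2 cm

Z_qwt = √(Z_0·R_L) = √(50 × 20.7) = √1035
λ = 0.74·c/f = 0.168 m, so l = λ/4 = 0.042 m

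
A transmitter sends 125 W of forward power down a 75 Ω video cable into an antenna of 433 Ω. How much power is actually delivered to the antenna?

Γ = (433 − 75)/(433 + 75) = 0.705
|Γ|² = 0.497
P_refl = |Γ|²·P_inc = 62.1 W, P_del = (1 − |Γ|²)·P_inc = 62.9 W

P_delivered ≈ 62.9 W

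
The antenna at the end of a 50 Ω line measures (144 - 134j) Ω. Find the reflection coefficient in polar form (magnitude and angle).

Γ = (Z_L − Z_0)/(Z_L + Z_0) = (94 − j134)/(194 − j134)
|Γ| = 164/236 = 0.694

Γ ≈ 0.694 ∠ -20.3°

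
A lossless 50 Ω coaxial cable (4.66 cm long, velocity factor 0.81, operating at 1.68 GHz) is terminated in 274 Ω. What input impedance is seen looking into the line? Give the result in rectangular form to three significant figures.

Z_in ≈ 11.2 + j23.4 Ω

λ = v/f = 0.81·c / 1.68 GHz = 0.145 m
βl = 2π·l/λ = 2π × 0.322 = 116°
tan(βl) = tan(116°) = -2.05
Z_in = Z_0·(Z_L + jZ_0·tanβl)/(Z_0 + jZ_L·tanβl)
     = 50·(274 − j103)/(50 − j562)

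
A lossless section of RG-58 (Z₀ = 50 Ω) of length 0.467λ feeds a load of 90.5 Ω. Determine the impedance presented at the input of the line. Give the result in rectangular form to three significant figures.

Z_in ≈ 82.5 + j20.9 Ω

βl = 2π × 0.467 = 168°
tan(βl) = tan(168°) = -0.21
Z_in = Z_0·(Z_L + jZ_0·tanβl)/(Z_0 + jZ_L·tanβl)
     = 50·(90.5 − j10.5)/(50 − j19)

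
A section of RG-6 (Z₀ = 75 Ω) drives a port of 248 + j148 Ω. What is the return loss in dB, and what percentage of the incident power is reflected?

Γ = (173 + j148)/(323 + j148), |Γ| = 0.641
RL = −20·log₁₀(0.641) = 3.87 dB
P_refl/P_inc = |Γ|² = 0.411

RL ≈ 3.87 dB; 41.1% of incident power reflected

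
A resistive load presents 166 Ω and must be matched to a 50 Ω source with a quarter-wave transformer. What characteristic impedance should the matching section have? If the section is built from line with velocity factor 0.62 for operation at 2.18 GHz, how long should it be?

Z_qwt = √(Z_0·R_L) = √(50 × 166) = √8300
λ = 0.62·c/f = 0.0853 m, so l = λ/4 = 0.0213 m

Z_qwt ≈ 91.1 Ω; length ≈ 2.13 cm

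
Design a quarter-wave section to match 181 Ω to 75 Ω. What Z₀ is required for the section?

Z_qwt = √(Z_0·R_L) = √(75 × 181) = √13580

Z_qwt ≈ 117 Ω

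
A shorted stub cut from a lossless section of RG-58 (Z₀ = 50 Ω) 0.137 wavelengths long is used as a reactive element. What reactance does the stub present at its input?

X_in ≈ 58.2 Ω (inductive)

βl = 2π × 0.137 = 49.3°
tan(βl) = 1.16
For a shorted stub, Z_in = jZ_0·tan(βl)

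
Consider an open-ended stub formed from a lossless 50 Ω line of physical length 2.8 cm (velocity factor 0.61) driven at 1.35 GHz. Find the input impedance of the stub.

Z_in ≈ −j14 Ω

λ = v/f = 0.61·c / 1.35 GHz = 0.136 m
βl = 2π·l/λ = 2π × 0.207 = 74.4°
tan(βl) = 3.57
For an open-ended stub, Z_in = −jZ_0·cot(βl) = −jZ_0/tan(βl)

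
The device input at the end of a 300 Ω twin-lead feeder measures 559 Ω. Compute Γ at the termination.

Γ = 0.302

Γ = (Z_L − Z_0)/(Z_L + Z_0) = (559 − 300)/(559 + 300) = 259/859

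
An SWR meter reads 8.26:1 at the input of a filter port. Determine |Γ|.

|Γ| = (S − 1)/(S + 1) = (8.26 − 1)/(8.26 + 1) = 7.26/9.26

|Γ| ≈ 0.784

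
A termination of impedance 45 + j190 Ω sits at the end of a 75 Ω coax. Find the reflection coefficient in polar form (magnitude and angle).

Γ ≈ 0.856 ∠ 41.2°

Γ = (Z_L − Z_0)/(Z_L + Z_0) = (-30 + j190)/(120 + j190)
|Γ| = 192/225 = 0.856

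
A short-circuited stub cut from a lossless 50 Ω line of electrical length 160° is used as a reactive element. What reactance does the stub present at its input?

X_in ≈ -18.2 Ω (capacitive)

tan(βl) = -0.364
For a short-circuited stub, Z_in = jZ_0·tan(βl)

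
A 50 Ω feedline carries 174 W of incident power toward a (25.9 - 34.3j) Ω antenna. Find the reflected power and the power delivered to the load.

P_reflected ≈ 44.1 W; P_delivered ≈ 130 W

|Γ| = |(-24.1 − j34.3)/(75.9 − j34.3)| = 0.503
|Γ|² = 0.253
P_refl = |Γ|²·P_inc = 44.1 W, P_del = (1 − |Γ|²)·P_inc = 130 W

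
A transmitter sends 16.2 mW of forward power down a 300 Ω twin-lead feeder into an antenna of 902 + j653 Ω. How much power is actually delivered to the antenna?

|Γ| = |(602 + j653)/(1202 + j653)| = 0.649
|Γ|² = 0.422
P_refl = |Γ|²·P_inc = 6.83 mW, P_del = (1 − |Γ|²)·P_inc = 9.37 mW

P_delivered ≈ 9.37 mW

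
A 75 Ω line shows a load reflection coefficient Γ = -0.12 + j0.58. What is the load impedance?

Z_L ≈ 30.6 + j54.7 Ω

Z_L = Z_0·(1 + Γ)/(1 − Γ) = 75·(0.88 + j0.58)/(1.12 − j0.58)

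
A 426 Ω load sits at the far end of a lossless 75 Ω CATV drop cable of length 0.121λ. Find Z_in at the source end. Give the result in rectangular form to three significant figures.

βl = 2π × 0.121 = 43.6°
tan(βl) = tan(43.6°) = 0.951
Z_in = Z_0·(Z_L + jZ_0·tanβl)/(Z_0 + jZ_L·tanβl)
     = 75·(426 + j71.3)/(75 + j405)

Z_in ≈ 26.9 − j73.9 Ω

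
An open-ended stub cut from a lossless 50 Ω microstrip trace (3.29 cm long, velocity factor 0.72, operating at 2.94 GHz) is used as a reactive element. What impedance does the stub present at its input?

λ = v/f = 0.72·c / 2.94 GHz = 0.0735 m
βl = 2π·l/λ = 2π × 0.448 = 161°
tan(βl) = -0.34
For an open-ended stub, Z_in = −jZ_0·cot(βl) = −jZ_0/tan(βl)

Z_in ≈ +j147 Ω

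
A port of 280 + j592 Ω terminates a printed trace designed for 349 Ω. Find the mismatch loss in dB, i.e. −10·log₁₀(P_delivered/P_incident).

Γ = (-69 + j592)/(629 + j592), |Γ| = 0.69
|Γ|² = 0.476, so P_del/P_inc = 1 − |Γ|² = 0.524
ML = −10·log₁₀(1 − |Γ|²)

mismatch loss ≈ 2.81 dB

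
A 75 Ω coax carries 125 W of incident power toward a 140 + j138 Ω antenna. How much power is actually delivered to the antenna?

|Γ| = |(65 + j138)/(215 + j138)| = 0.597
|Γ|² = 0.357
P_refl = |Γ|²·P_inc = 44.6 W, P_del = (1 − |Γ|²)·P_inc = 80.4 W

P_delivered ≈ 80.4 W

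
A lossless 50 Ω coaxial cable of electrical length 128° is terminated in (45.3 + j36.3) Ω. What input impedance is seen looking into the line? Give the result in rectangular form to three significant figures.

tan(βl) = tan(128°) = -1.28
Z_in = Z_0·(Z_L + jZ_0·tanβl)/(Z_0 + jZ_L·tanβl)
     = 50·(45.3 − j27.7)/(96.5 − j58)

Z_in ≈ 23.6 − j0.178 Ω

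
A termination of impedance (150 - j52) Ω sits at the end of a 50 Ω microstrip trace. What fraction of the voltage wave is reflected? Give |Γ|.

Γ = (Z_L − Z_0)/(Z_L + Z_0) = (100 − j52)/(200 − j52)
|Γ| = 113/207

|Γ| ≈ 0.545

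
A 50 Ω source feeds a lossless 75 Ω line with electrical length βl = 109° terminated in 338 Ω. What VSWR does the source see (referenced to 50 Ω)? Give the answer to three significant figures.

tan(βl) = -2.9
Z_in = Z_0·(Z_L + jZ_0·tanβl)/(Z_0 + jZ_L·tanβl) = 18.5 + j24.4 Ω
Γ_s = (Z_in − Z_s)/(Z_in + Z_s) = (-31.5 + j24.4)/(68.5 + j24.4), |Γ_s| = 0.548
VSWR = (1 + |Γ_s|)/(1 − |Γ_s|)

VSWR ≈ 3.42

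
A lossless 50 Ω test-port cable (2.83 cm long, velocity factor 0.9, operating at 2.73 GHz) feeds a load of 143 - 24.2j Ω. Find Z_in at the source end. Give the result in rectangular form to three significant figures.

Z_in ≈ 18.3 + j13.2 Ω

λ = v/f = 0.9·c / 2.73 GHz = 0.0989 m
βl = 2π·l/λ = 2π × 0.286 = 103°
tan(βl) = tan(103°) = -4.33
Z_in = Z_0·(Z_L + jZ_0·tanβl)/(Z_0 + jZ_L·tanβl)
     = 50·(143 − j241)/(-54.7 − j619)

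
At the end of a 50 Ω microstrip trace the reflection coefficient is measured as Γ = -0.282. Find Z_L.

Z_L ≈ 28 Ω

Z_L = Z_0·(1 + Γ)/(1 − Γ) = 50·(0.718)/(1.28)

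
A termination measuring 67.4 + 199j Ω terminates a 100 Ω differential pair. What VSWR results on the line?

VSWR ≈ 7.91

Γ = (Z_L − Z_0)/(Z_L + Z_0) = (-32.6 + j199)/(167.4 + j199)
|Γ| = 202/260 = 0.775
VSWR = (1 + |Γ|)/(1 − |Γ|) = 1.78/0.225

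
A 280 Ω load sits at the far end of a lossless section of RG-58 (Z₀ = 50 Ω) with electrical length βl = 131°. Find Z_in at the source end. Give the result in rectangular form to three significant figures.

Z_in ≈ 15.3 + j41.1 Ω

tan(βl) = tan(131°) = -1.15
Z_in = Z_0·(Z_L + jZ_0·tanβl)/(Z_0 + jZ_L·tanβl)
     = 50·(280 − j57.5)/(50 − j322)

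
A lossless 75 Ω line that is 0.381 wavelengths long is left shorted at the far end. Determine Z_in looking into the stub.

βl = 2π × 0.381 = 137°
tan(βl) = -0.927
For a shorted stub, Z_in = jZ_0·tan(βl)

Z_in ≈ −j69.5 Ω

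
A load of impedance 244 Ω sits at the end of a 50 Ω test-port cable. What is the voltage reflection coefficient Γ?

Γ = (Z_L − Z_0)/(Z_L + Z_0) = (244 − 50)/(244 + 50) = 194/294

Γ = 0.66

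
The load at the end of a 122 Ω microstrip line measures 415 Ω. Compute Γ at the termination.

Γ = (Z_L − Z_0)/(Z_L + Z_0) = (415 − 122)/(415 + 122) = 293/537

Γ = 0.546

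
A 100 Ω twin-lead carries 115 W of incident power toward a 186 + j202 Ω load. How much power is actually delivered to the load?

P_delivered ≈ 69.8 W

|Γ| = |(86 + j202)/(286 + j202)| = 0.627
|Γ|² = 0.393
P_refl = |Γ|²·P_inc = 45.2 W, P_del = (1 − |Γ|²)·P_inc = 69.8 W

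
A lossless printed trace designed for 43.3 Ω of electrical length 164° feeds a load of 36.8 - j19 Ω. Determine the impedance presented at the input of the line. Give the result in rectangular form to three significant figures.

Z_in ≈ 48.4 − j22.5 Ω

tan(βl) = tan(164°) = -0.287
Z_in = Z_0·(Z_L + jZ_0·tanβl)/(Z_0 + jZ_L·tanβl)
     = 43.3·(36.8 − j31.4)/(37.9 − j10.6)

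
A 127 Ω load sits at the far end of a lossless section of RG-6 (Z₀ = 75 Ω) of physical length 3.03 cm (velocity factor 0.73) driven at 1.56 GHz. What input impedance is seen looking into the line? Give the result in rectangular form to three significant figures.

λ = v/f = 0.73·c / 1.56 GHz = 0.14 m
βl = 2π·l/λ = 2π × 0.216 = 77.7°
tan(βl) = tan(77.7°) = 4.59
Z_in = Z_0·(Z_L + jZ_0·tanβl)/(Z_0 + jZ_L·tanβl)
     = 75·(127 + j344)/(75 + j583)

Z_in ≈ 45.6 − j10.5 Ω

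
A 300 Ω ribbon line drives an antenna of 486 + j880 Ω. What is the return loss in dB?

RL ≈ 2.36 dB

Γ = (186 + j880)/(786 + j880), |Γ| = 0.762
RL = −20·log₁₀|Γ| = −20·log₁₀(0.762)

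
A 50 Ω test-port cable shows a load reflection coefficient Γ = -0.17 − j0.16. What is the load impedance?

Z_L = Z_0·(1 + Γ)/(1 − Γ) = 50·(0.83 − j0.16)/(1.17 + j0.16)

Z_L ≈ 33.9 − j11.5 Ω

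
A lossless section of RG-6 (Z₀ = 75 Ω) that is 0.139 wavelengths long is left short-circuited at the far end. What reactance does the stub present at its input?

βl = 2π × 0.139 = 50°
tan(βl) = 1.19
For a short-circuited stub, Z_in = jZ_0·tan(βl)

X_in ≈ 89.5 Ω (inductive)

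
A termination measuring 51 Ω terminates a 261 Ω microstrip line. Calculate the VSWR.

VSWR ≈ 5.12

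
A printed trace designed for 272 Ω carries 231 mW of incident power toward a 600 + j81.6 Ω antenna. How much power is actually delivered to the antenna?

|Γ| = |(328 + j81.6)/(872 + j81.6)| = 0.386
|Γ|² = 0.149
P_refl = |Γ|²·P_inc = 34.4 mW, P_del = (1 − |Γ|²)·P_inc = 197 mW

P_delivered ≈ 197 mW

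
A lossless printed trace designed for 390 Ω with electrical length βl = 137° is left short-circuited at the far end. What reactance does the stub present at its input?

X_in ≈ -364 Ω (capacitive)

tan(βl) = -0.933
For a short-circuited stub, Z_in = jZ_0·tan(βl)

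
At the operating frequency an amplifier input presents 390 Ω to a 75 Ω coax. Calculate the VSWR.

VSWR ≈ 5.2

For a purely resistive load, VSWR = R_L/Z_0 or Z_0/R_L (whichever > 1) = 390/75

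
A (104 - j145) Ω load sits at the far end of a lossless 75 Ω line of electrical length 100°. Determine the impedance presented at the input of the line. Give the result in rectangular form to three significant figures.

tan(βl) = tan(100°) = -5.67
Z_in = Z_0·(Z_L + jZ_0·tanβl)/(Z_0 + jZ_L·tanβl)
     = 75·(104 − j570)/(-747 − j590)

Z_in ≈ 21.4 + j40.3 Ω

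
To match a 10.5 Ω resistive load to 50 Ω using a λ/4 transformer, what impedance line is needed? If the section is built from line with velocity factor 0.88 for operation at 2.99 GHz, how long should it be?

Z_qwt = √(Z_0·R_L) = √(50 × 10.5) = √525
λ = 0.88·c/f = 0.0883 m, so l = λ/4 = 0.0221 m

Z_qwt ≈ 22.9 Ω; length ≈ 2.21 cm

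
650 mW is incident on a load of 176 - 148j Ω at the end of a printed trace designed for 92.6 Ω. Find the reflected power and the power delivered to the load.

|Γ| = |(83.4 − j148)/(268.6 − j148)| = 0.554
|Γ|² = 0.307
P_refl = |Γ|²·P_inc = 199 mW, P_del = (1 − |Γ|²)·P_inc = 451 mW

P_reflected ≈ 199 mW; P_delivered ≈ 451 mW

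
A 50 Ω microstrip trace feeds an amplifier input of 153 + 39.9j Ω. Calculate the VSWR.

VSWR ≈ 3.29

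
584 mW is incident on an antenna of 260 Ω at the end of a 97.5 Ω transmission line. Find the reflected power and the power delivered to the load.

Γ = (260 − 97.5)/(260 + 97.5) = 0.455
|Γ|² = 0.207
P_refl = |Γ|²·P_inc = 121 mW, P_del = (1 − |Γ|²)·P_inc = 463 mW

P_reflected ≈ 121 mW; P_delivered ≈ 463 mW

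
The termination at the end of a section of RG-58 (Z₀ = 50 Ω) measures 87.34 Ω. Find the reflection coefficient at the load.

Γ = 0.272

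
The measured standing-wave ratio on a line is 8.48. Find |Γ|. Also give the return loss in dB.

|Γ| = (S − 1)/(S + 1) = (8.48 − 1)/(8.48 + 1) = 7.48/9.48
RL = −20·log₁₀|Γ| = −20·log₁₀(0.789)

|Γ| ≈ 0.789; return loss ≈ 2.06 dB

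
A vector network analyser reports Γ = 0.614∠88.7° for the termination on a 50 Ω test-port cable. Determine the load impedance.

Z_L ≈ 23.1 + j45.5 Ω

Z_L = Z_0·(1 + Γ)/(1 − Γ) = 50·(1.01 + j0.614)/(0.986 − j0.614)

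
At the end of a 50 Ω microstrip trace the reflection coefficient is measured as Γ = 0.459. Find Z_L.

Z_L ≈ 135 Ω

Z_L = Z_0·(1 + Γ)/(1 − Γ) = 50·(1.46)/(0.541)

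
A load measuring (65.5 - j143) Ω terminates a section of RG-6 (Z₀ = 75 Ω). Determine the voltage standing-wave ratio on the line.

VSWR ≈ 6.01

Γ = (Z_L − Z_0)/(Z_L + Z_0) = (-9.5 − j143)/(140.5 − j143)
|Γ| = 143/200 = 0.715
VSWR = (1 + |Γ|)/(1 − |Γ|) = 1.71/0.285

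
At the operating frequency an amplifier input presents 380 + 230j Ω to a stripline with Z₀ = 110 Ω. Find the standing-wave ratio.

Γ = (Z_L − Z_0)/(Z_L + Z_0) = (270 + j230)/(490 + j230)
|Γ| = 355/541 = 0.655
VSWR = (1 + |Γ|)/(1 − |Γ|) = 1.66/0.345

VSWR ≈ 4.8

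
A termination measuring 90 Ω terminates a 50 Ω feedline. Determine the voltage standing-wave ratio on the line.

VSWR ≈ 1.8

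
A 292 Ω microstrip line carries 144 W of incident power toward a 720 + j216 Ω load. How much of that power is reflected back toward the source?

P_reflected ≈ 30.9 W

|Γ| = |(428 + j216)/(1012 + j216)| = 0.463
|Γ|² = 0.215
P_refl = |Γ|²·P_inc = 30.9 W, P_del = (1 − |Γ|²)·P_inc = 113 W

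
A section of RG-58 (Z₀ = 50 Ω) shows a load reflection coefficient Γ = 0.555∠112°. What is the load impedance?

Z_L ≈ 20.1 + j29.9 Ω

Z_L = Z_0·(1 + Γ)/(1 − Γ) = 50·(0.792 + j0.515)/(1.21 − j0.515)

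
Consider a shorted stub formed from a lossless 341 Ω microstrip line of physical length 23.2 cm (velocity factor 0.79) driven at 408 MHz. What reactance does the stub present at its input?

X_in ≈ -250 Ω (capacitive)

λ = v/f = 0.79·c / 408 MHz = 0.581 m
βl = 2π·l/λ = 2π × 0.399 = 144°
tan(βl) = -0.732
For a shorted stub, Z_in = jZ_0·tan(βl)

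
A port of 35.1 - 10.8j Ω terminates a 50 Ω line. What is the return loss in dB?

Γ = (-14.9 − j10.8)/(85.1 − j10.8), |Γ| = 0.215
RL = −20·log₁₀|Γ| = −20·log₁₀(0.215)

RL ≈ 13.4 dB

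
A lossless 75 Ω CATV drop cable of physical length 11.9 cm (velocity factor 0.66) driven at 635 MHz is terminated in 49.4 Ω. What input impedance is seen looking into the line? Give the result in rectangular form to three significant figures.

Z_in ≈ 66.7 − j28.6 Ω

λ = v/f = 0.66·c / 635 MHz = 0.312 m
βl = 2π·l/λ = 2π × 0.382 = 137°
tan(βl) = tan(137°) = -0.92
Z_in = Z_0·(Z_L + jZ_0·tanβl)/(Z_0 + jZ_L·tanβl)
     = 75·(49.4 − j69)/(75 − j45.4)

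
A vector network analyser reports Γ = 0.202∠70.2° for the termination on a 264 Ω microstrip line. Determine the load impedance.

Z_L ≈ 280 + j111 Ω

Z_L = Z_0·(1 + Γ)/(1 − Γ) = 264·(1.07 + j0.19)/(0.932 − j0.19)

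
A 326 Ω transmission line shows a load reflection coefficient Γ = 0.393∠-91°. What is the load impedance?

Z_L = Z_0·(1 + Γ)/(1 − Γ) = 326·(0.993 − j0.393)/(1.01 + j0.393)

Z_L ≈ 236 − j219 Ω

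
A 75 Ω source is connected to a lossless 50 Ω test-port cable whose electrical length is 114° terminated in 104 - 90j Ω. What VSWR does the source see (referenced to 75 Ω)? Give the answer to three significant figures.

tan(βl) = -2.25
Z_in = Z_0·(Z_L + jZ_0·tanβl)/(Z_0 + jZ_L·tanβl) = 20.2 + j35.4 Ω
Γ_s = (Z_in − Z_s)/(Z_in + Z_s) = (-54.8 + j35.4)/(95.2 + j35.4), |Γ_s| = 0.642
VSWR = (1 + |Γ_s|)/(1 − |Γ_s|)

VSWR ≈ 4.59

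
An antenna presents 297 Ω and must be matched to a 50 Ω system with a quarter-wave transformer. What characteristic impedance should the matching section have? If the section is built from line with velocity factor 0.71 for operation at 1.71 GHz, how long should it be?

Z_qwt ≈ 122 Ω; length ≈ 3.11 cm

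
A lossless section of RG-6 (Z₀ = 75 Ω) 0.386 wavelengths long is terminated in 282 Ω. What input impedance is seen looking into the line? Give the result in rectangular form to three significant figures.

βl = 2π × 0.386 = 139°
tan(βl) = tan(139°) = -0.871
Z_in = Z_0·(Z_L + jZ_0·tanβl)/(Z_0 + jZ_L·tanβl)
     = 75·(282 − j65.3)/(75 − j245)

Z_in ≈ 42.3 + j73.2 Ω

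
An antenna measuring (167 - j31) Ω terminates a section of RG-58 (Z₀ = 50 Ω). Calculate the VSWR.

Γ = (Z_L − Z_0)/(Z_L + Z_0) = (117 − j31)/(217 − j31)
|Γ| = 121/219 = 0.552
VSWR = (1 + |Γ|)/(1 − |Γ|) = 1.55/0.448

VSWR ≈ 3.47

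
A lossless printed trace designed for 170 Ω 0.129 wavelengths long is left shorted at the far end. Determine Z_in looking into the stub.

Z_in ≈ +j179 Ω

βl = 2π × 0.129 = 46.4°
tan(βl) = 1.05
For a shorted stub, Z_in = jZ_0·tan(βl)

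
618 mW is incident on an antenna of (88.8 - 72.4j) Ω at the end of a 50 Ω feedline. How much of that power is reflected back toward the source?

P_reflected ≈ 170 mW

|Γ| = |(38.8 − j72.4)/(138.8 − j72.4)| = 0.525
|Γ|² = 0.275
P_refl = |Γ|²·P_inc = 170 mW, P_del = (1 − |Γ|²)·P_inc = 448 mW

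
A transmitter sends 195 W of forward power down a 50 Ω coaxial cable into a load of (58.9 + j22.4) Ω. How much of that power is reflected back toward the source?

|Γ| = |(8.9 + j22.4)/(108.9 + j22.4)| = 0.217
|Γ|² = 0.047
P_refl = |Γ|²·P_inc = 9.17 W, P_del = (1 − |Γ|²)·P_inc = 186 W

P_reflected ≈ 9.17 W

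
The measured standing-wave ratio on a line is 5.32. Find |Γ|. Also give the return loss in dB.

|Γ| ≈ 0.684; return loss ≈ 3.3 dB

|Γ| = (S − 1)/(S + 1) = (5.32 − 1)/(5.32 + 1) = 4.32/6.32
RL = −20·log₁₀|Γ| = −20·log₁₀(0.684)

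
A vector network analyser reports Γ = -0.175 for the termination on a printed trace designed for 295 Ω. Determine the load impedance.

Z_L ≈ 207 Ω

Z_L = Z_0·(1 + Γ)/(1 − Γ) = 295·(0.825)/(1.18)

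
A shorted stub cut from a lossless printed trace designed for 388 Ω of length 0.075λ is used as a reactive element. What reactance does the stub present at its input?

X_in ≈ 198 Ω (inductive)

βl = 2π × 0.075 = 27°
tan(βl) = 0.51
For a shorted stub, Z_in = jZ_0·tan(βl)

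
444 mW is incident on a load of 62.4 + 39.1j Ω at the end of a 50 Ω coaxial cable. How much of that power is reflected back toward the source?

P_reflected ≈ 52.7 mW

|Γ| = |(12.4 + j39.1)/(112.4 + j39.1)| = 0.345
|Γ|² = 0.119
P_refl = |Γ|²·P_inc = 52.7 mW, P_del = (1 − |Γ|²)·P_inc = 391 mW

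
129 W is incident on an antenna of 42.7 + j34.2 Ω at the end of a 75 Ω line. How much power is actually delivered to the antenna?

P_delivered ≈ 110 W

|Γ| = |(-32.3 + j34.2)/(117.7 + j34.2)| = 0.384
|Γ|² = 0.147
P_refl = |Γ|²·P_inc = 19 W, P_del = (1 − |Γ|²)·P_inc = 110 W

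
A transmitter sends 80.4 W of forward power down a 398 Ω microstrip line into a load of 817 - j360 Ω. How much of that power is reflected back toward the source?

|Γ| = |(419 − j360)/(1215 − j360)| = 0.436
|Γ|² = 0.19
P_refl = |Γ|²·P_inc = 15.3 W, P_del = (1 − |Γ|²)·P_inc = 65.1 W

P_reflected ≈ 15.3 W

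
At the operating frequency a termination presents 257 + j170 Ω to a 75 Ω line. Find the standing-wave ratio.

Γ = (Z_L − Z_0)/(Z_L + Z_0) = (182 + j170)/(332 + j170)
|Γ| = 249/373 = 0.668
VSWR = (1 + |Γ|)/(1 − |Γ|) = 1.67/0.332

VSWR ≈ 5.02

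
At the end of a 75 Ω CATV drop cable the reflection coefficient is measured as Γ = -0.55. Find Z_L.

Z_L = Z_0·(1 + Γ)/(1 − Γ) = 75·(0.45)/(1.55)

Z_L ≈ 21.8 Ω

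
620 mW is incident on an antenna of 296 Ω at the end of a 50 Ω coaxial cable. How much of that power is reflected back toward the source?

P_reflected ≈ 313 mW

Γ = (296 − 50)/(296 + 50) = 0.711
|Γ|² = 0.505
P_refl = |Γ|²·P_inc = 313 mW, P_del = (1 − |Γ|²)·P_inc = 307 mW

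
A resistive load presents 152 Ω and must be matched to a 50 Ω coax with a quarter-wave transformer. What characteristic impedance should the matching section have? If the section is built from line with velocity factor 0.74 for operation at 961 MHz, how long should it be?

Z_qwt = √(Z_0·R_L) = √(50 × 152) = √7600
λ = 0.74·c/f = 0.231 m, so l = λ/4 = 0.0578 m

Z_qwt ≈ 87.2 Ω; length ≈ 5.78 cm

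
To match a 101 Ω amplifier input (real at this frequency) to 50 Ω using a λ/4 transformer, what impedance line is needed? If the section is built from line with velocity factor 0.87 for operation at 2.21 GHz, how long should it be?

Z_qwt = √(Z_0·R_L) = √(50 × 101) = √5050
λ = 0.87·c/f = 0.118 m, so l = λ/4 = 0.0295 m

Z_qwt ≈ 71.1 Ω; length ≈ 2.95 cm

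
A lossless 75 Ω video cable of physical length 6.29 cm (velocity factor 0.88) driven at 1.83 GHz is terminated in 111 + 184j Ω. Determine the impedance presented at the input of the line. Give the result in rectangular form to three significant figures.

Z_in ≈ 28.7 + j83.3 Ω

λ = v/f = 0.88·c / 1.83 GHz = 0.144 m
βl = 2π·l/λ = 2π × 0.436 = 157°
tan(βl) = tan(157°) = -0.425
Z_in = Z_0·(Z_L + jZ_0·tanβl)/(Z_0 + jZ_L·tanβl)
     = 75·(111 + j152)/(153 − j47.2)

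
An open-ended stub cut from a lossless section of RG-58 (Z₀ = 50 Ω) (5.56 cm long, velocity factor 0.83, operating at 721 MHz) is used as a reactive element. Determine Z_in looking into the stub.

λ = v/f = 0.83·c / 721 MHz = 0.345 m
βl = 2π·l/λ = 2π × 0.161 = 58°
tan(βl) = 1.6
For an open-ended stub, Z_in = −jZ_0·cot(βl) = −jZ_0/tan(βl)

Z_in ≈ −j31.3 Ω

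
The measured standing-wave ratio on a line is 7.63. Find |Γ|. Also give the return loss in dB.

|Γ| ≈ 0.768; return loss ≈ 2.29 dB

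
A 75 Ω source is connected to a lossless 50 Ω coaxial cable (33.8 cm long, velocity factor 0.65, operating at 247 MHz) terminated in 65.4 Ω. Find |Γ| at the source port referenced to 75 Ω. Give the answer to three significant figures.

λ = v/f = 0.65·c / 247 MHz = 0.789 m
βl = 2π·l/λ = 2π × 0.428 = 154°
tan(βl) = -0.485
Z_in = Z_0·(Z_L + jZ_0·tanβl)/(Z_0 + jZ_L·tanβl) = 57.6 + j12.3 Ω
Γ_s = (Z_in − Z_s)/(Z_in + Z_s) = (-17.4 + j12.3)/(133 + j12.3), |Γ_s| = 0.16

|Γ| ≈ 0.16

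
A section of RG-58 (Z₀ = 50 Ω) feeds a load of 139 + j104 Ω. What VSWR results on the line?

VSWR ≈ 4.47

Γ = (Z_L − Z_0)/(Z_L + Z_0) = (89 + j104)/(189 + j104)
|Γ| = 137/216 = 0.635
VSWR = (1 + |Γ|)/(1 − |Γ|) = 1.63/0.365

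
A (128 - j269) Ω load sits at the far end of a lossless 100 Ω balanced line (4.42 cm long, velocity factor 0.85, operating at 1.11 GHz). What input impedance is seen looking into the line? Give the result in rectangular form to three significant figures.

Z_in ≈ 13.2 − j6.12 Ω

λ = v/f = 0.85·c / 1.11 GHz = 0.23 m
βl = 2π·l/λ = 2π × 0.192 = 69.3°
tan(βl) = tan(69.3°) = 2.64
Z_in = Z_0·(Z_L + jZ_0·tanβl)/(Z_0 + jZ_L·tanβl)
     = 100·(128 − j4.86)/(811 + j338)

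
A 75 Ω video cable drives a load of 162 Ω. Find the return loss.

RL ≈ 8.7 dB

Γ = (162 − 75)/(162 + 75) = 0.367
RL = −20·log₁₀|Γ| = −20·log₁₀(0.367)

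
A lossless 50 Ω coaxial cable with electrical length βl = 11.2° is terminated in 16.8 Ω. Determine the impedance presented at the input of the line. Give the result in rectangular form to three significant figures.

Z_in ≈ 17.4 + j8.74 Ω

tan(βl) = tan(11.2°) = 0.198
Z_in = Z_0·(Z_L + jZ_0·tanβl)/(Z_0 + jZ_L·tanβl)
     = 50·(16.8 + j9.9)/(50 + j3.33)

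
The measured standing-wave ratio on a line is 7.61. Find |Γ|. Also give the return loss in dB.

|Γ| ≈ 0.768; return loss ≈ 2.3 dB

|Γ| = (S − 1)/(S + 1) = (7.61 − 1)/(7.61 + 1) = 6.61/8.61
RL = −20·log₁₀|Γ| = −20·log₁₀(0.768)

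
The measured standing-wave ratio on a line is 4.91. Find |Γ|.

|Γ| = (S − 1)/(S + 1) = (4.91 − 1)/(4.91 + 1) = 3.91/5.91

|Γ| ≈ 0.662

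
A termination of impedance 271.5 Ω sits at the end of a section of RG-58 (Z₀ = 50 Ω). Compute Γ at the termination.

Γ = (Z_L − Z_0)/(Z_L + Z_0) = (271.5 − 50)/(271.5 + 50) = 221.5/321.5

Γ = 0.689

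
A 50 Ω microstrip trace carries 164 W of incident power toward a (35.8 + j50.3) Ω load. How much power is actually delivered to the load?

|Γ| = |(-14.2 + j50.3)/(85.8 + j50.3)| = 0.526
|Γ|² = 0.276
P_refl = |Γ|²·P_inc = 45.3 W, P_del = (1 − |Γ|²)·P_inc = 119 W

P_delivered ≈ 119 W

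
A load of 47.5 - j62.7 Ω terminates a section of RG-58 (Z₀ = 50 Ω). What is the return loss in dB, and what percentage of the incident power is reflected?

Γ = (-2.5 − j62.7)/(97.5 − j62.7), |Γ| = 0.541
RL = −20·log₁₀(0.541) = 5.33 dB
P_refl/P_inc = |Γ|² = 0.293

RL ≈ 5.33 dB; 29.3% of incident power reflected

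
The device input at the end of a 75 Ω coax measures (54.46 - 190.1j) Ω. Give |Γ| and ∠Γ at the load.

Γ ≈ 0.831 ∠ -40.4°

Γ = (Z_L − Z_0)/(Z_L + Z_0) = (-20.54 − j190.1)/(129.5 − j190.1)
|Γ| = 191/230 = 0.831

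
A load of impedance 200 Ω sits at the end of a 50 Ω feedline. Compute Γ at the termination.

Γ = (Z_L − Z_0)/(Z_L + Z_0) = (200 − 50)/(200 + 50) = 150/250

Γ = 0.6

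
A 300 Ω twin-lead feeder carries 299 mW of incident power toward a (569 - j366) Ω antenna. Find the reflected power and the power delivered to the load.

|Γ| = |(269 − j366)/(869 − j366)| = 0.482
|Γ|² = 0.232
P_refl = |Γ|²·P_inc = 69.4 mW, P_del = (1 − |Γ|²)·P_inc = 230 mW

P_reflected ≈ 69.4 mW; P_delivered ≈ 230 mW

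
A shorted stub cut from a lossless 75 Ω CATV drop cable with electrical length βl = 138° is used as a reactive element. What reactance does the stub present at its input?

tan(βl) = -0.9
For a shorted stub, Z_in = jZ_0·tan(βl)

X_in ≈ -67.5 Ω (capacitive)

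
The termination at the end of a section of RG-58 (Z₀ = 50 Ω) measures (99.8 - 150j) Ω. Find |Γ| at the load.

|Γ| ≈ 0.746

Γ = (Z_L − Z_0)/(Z_L + Z_0) = (49.8 − j150)/(149.8 − j150)
|Γ| = 158/212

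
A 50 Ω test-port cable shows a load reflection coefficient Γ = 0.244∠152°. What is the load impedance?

Z_L ≈ 31.6 + j7.69 Ω

Z_L = Z_0·(1 + Γ)/(1 − Γ) = 50·(0.785 + j0.115)/(1.22 − j0.115)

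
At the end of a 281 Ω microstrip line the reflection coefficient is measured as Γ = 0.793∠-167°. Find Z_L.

Z_L = Z_0·(1 + Γ)/(1 − Γ) = 281·(0.227 − j0.178)/(1.77 + j0.178)

Z_L ≈ 32.9 − j31.6 Ω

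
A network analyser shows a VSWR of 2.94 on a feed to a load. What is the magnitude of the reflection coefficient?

|Γ| = (S − 1)/(S + 1) = (2.94 − 1)/(2.94 + 1) = 1.94/3.94

|Γ| ≈ 0.492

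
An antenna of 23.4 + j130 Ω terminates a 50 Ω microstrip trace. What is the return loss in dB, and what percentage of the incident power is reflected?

RL ≈ 1.02 dB; 79% of incident power reflected

Γ = (-26.6 + j130)/(73.4 + j130), |Γ| = 0.889
RL = −20·log₁₀(0.889) = 1.02 dB
P_refl/P_inc = |Γ|² = 0.79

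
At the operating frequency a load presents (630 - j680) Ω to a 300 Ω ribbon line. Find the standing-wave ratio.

VSWR ≈ 4.82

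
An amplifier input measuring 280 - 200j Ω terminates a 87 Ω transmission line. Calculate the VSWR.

Γ = (Z_L − Z_0)/(Z_L + Z_0) = (193 − j200)/(367 − j200)
|Γ| = 278/418 = 0.665
VSWR = (1 + |Γ|)/(1 − |Γ|) = 1.66/0.335

VSWR ≈ 4.97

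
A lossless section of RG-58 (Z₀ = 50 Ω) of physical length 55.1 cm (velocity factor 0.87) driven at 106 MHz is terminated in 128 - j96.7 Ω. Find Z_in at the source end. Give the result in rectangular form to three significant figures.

λ = v/f = 0.87·c / 106 MHz = 2.46 m
βl = 2π·l/λ = 2π × 0.224 = 80.6°
tan(βl) = tan(80.6°) = 6.01
Z_in = Z_0·(Z_L + jZ_0·tanβl)/(Z_0 + jZ_L·tanβl)
     = 50·(128 + j204)/(632 + j770)

Z_in ≈ 12 + j1.53 Ω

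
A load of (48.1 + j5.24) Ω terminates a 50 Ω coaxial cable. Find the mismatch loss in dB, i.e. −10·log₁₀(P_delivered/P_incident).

mismatch loss ≈ 0.014 dB

Γ = (-1.9 + j5.24)/(98.1 + j5.24), |Γ| = 0.0567
|Γ|² = 0.00322, so P_del/P_inc = 1 − |Γ|² = 0.997
ML = −10·log₁₀(1 − |Γ|²)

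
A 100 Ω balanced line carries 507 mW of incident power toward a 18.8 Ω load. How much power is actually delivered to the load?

Γ = (18.8 − 100)/(18.8 + 100) = -0.684
|Γ|² = 0.467
P_refl = |Γ|²·P_inc = 237 mW, P_del = (1 − |Γ|²)·P_inc = 270 mW

P_delivered ≈ 270 mW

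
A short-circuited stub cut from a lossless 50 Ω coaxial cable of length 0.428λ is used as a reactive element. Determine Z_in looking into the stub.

Z_in ≈ −j24.3 Ω

βl = 2π × 0.428 = 154°
tan(βl) = -0.486
For a short-circuited stub, Z_in = jZ_0·tan(βl)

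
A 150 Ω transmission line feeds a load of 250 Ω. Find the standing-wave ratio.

VSWR ≈ 1.67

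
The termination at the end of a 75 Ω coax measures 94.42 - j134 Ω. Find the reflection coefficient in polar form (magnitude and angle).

Γ ≈ 0.627 ∠ -43.4°

Γ = (Z_L − Z_0)/(Z_L + Z_0) = (19.42 − j134)/(169.4 − j134)
|Γ| = 135/216 = 0.627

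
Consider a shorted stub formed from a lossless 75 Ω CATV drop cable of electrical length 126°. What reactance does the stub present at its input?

tan(βl) = -1.38
For a shorted stub, Z_in = jZ_0·tan(βl)

X_in ≈ -103 Ω (capacitive)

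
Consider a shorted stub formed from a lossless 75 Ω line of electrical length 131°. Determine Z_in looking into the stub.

tan(βl) = -1.15
For a shorted stub, Z_in = jZ_0·tan(βl)

Z_in ≈ −j86.3 Ω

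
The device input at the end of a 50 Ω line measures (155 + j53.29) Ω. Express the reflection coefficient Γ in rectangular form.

Γ ≈ 0.543 + j0.119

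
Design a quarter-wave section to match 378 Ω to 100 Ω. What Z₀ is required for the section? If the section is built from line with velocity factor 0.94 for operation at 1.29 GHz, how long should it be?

Z_qwt ≈ 194 Ω; length ≈ 5.47 cm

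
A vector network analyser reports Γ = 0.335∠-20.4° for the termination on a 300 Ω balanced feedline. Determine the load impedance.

Z_L = Z_0·(1 + Γ)/(1 − Γ) = 300·(1.31 − j0.117)/(0.686 + j0.117)

Z_L ≈ 550 − j145 Ω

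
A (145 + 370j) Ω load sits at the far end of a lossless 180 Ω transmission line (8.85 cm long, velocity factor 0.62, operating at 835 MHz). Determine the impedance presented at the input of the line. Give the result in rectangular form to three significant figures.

Z_in ≈ 33.1 + j99.9 Ω

λ = v/f = 0.62·c / 835 MHz = 0.223 m
βl = 2π·l/λ = 2π × 0.397 = 143°
tan(βl) = tan(143°) = -0.753
Z_in = Z_0·(Z_L + jZ_0·tanβl)/(Z_0 + jZ_L·tanβl)
     = 180·(145 + j234)/(459 − j109)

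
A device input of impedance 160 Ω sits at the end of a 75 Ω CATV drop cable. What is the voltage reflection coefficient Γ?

Γ = 0.362

Γ = (Z_L − Z_0)/(Z_L + Z_0) = (160 − 75)/(160 + 75) = 85/235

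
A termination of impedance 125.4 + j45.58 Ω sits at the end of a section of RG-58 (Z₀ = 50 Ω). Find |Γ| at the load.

Γ = (Z_L − Z_0)/(Z_L + Z_0) = (75.4 + j45.58)/(175.4 + j45.58)
|Γ| = 88.1/181

|Γ| ≈ 0.486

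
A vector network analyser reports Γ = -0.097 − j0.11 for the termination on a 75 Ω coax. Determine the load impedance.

Z_L ≈ 60.4 − j13.6 Ω

Z_L = Z_0·(1 + Γ)/(1 − Γ) = 75·(0.903 − j0.11)/(1.1 + j0.11)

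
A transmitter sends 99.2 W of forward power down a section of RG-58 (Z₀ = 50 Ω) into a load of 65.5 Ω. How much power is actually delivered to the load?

Γ = (65.5 − 50)/(65.5 + 50) = 0.134
|Γ|² = 0.018
P_refl = |Γ|²·P_inc = 1.79 W, P_del = (1 − |Γ|²)·P_inc = 97.4 W

P_delivered ≈ 97.4 W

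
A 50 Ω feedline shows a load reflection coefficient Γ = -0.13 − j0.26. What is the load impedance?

Z_L = Z_0·(1 + Γ)/(1 − Γ) = 50·(0.87 − j0.26)/(1.13 + j0.26)

Z_L ≈ 34 − j19.3 Ω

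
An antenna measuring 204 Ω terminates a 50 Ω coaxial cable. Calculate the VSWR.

VSWR ≈ 4.08

Γ = (204 − 50)/(204 + 50) = 0.606
VSWR = (1 + 0.606)/(1 − 0.606)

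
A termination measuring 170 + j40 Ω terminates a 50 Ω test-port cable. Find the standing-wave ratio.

Γ = (Z_L − Z_0)/(Z_L + Z_0) = (120 + j40)/(220 + j40)
|Γ| = 126/224 = 0.566
VSWR = (1 + |Γ|)/(1 − |Γ|) = 1.57/0.434

VSWR ≈ 3.6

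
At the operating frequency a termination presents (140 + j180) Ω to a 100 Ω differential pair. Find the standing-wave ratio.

Γ = (Z_L − Z_0)/(Z_L + Z_0) = (40 + j180)/(240 + j180)
|Γ| = 184/300 = 0.615
VSWR = (1 + |Γ|)/(1 − |Γ|) = 1.61/0.385

VSWR ≈ 4.19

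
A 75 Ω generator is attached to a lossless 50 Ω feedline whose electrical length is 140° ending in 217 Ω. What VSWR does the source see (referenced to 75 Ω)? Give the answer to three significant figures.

tan(βl) = -0.839
Z_in = Z_0·(Z_L + jZ_0·tanβl)/(Z_0 + jZ_L·tanβl) = 25.9 + j52.5 Ω
Γ_s = (Z_in − Z_s)/(Z_in + Z_s) = (-49.1 + j52.5)/(101 + j52.5), |Γ_s| = 0.632
VSWR = (1 + |Γ_s|)/(1 − |Γ_s|)

VSWR ≈ 4.43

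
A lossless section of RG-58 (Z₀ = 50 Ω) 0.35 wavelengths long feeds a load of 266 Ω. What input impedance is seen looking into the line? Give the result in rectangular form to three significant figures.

Z_in ≈ 14.1 + j34.4 Ω

βl = 2π × 0.35 = 126°
tan(βl) = tan(126°) = -1.38
Z_in = Z_0·(Z_L + jZ_0·tanβl)/(Z_0 + jZ_L·tanβl)
     = 50·(266 − j68.8)/(50 − j366)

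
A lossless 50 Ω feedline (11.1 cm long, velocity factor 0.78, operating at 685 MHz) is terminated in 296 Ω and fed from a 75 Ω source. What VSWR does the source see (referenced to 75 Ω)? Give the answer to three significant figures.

VSWR ≈ 7.88

λ = v/f = 0.78·c / 685 MHz = 0.342 m
βl = 2π·l/λ = 2π × 0.325 = 117°
tan(βl) = -1.96
Z_in = Z_0·(Z_L + jZ_0·tanβl)/(Z_0 + jZ_L·tanβl) = 10.6 + j24.5 Ω
Γ_s = (Z_in − Z_s)/(Z_in + Z_s) = (-64.4 + j24.5)/(85.6 + j24.5), |Γ_s| = 0.775
VSWR = (1 + |Γ_s|)/(1 − |Γ_s|)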